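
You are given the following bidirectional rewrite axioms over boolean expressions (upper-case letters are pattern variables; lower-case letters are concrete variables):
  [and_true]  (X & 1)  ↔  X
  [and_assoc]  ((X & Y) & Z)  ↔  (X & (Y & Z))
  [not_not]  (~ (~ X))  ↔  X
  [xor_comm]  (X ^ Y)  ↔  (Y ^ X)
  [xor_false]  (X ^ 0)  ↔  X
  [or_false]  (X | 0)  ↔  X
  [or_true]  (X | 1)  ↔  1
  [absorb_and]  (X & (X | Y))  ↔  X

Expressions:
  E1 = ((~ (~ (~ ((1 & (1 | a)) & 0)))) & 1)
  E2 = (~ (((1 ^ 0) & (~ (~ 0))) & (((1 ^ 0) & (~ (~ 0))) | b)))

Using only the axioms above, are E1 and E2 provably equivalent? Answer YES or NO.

YES

(1) (~ (~ ((1 & (1 | a)) & 0)))  =[not_not →]=  ((1 & (1 | a)) & 0)    ⊢ ((~ ((1 & (1 | a)) & 0)) & 1)
(2) (1 & (1 | a))  =[absorb_and →]=  1    ⊢ ((~ (1 & 0)) & 1)
(3) ((~ (1 & 0)) & 1)  =[and_true →]=  (~ (1 & 0))
(4) 1  =[xor_false ←]=  (1 ^ 0)    ⊢ (~ ((1 ^ 0) & 0))
(5) 0  =[not_not ←]=  (~ (~ 0))    ⊢ (~ ((1 ^ 0) & (~ (~ 0))))
(6) ((1 ^ 0) & (~ (~ 0)))  =[absorb_and ←]=  (((1 ^ 0) & (~ (~ 0))) & (((1 ^ 0) & (~ (~ 0))) | b))    ⊢ E2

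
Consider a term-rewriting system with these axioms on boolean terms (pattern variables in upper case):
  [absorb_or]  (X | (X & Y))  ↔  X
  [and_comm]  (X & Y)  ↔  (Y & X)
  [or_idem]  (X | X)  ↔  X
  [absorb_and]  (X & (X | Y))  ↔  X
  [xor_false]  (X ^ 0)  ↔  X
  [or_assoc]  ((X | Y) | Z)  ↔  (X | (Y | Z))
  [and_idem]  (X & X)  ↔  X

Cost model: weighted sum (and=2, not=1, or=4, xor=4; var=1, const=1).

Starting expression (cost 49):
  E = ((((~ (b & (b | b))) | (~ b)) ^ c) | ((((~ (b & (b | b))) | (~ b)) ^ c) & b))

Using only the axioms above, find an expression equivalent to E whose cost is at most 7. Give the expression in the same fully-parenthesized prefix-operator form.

((~ b) ^ c)   [cost 7]

1. [absorb_or →] ((((~ (b & (b | b))) | (~ b)) ^ c) | ((((~ (b & (b | b))) | (~ b)) ^ c) & b))  →  (((~ (b & (b | b))) | (~ b)) ^ c)
2. [absorb_and →] (b & (b | b))  →  b;  E = (((~ b) | (~ b)) ^ c)
3. [or_idem →] ((~ b) | (~ b))  →  (~ b);  cost 7 ≤ 7, done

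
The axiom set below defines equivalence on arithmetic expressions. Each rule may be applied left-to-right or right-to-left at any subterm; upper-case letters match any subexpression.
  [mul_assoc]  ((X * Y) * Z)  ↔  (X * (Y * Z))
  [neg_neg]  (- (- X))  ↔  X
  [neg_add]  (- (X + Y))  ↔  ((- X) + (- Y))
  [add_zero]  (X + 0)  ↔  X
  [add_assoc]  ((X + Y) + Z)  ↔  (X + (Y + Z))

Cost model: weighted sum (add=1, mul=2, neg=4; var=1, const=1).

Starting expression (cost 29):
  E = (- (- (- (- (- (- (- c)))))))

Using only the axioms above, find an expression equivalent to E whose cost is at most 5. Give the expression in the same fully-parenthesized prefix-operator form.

(1) (- (- (- (- c))))  =[neg_neg →]=  (- (- c))    ⊢ (- (- (- (- (- c)))))
(2) (- (- (- (- c))))  =[neg_neg →]=  (- (- c))    ⊢ (- (- (- c)))
(3) (- (- c))  =[neg_neg →]=  c    ⊢ cost 5, within 5

(- c)   [cost 5]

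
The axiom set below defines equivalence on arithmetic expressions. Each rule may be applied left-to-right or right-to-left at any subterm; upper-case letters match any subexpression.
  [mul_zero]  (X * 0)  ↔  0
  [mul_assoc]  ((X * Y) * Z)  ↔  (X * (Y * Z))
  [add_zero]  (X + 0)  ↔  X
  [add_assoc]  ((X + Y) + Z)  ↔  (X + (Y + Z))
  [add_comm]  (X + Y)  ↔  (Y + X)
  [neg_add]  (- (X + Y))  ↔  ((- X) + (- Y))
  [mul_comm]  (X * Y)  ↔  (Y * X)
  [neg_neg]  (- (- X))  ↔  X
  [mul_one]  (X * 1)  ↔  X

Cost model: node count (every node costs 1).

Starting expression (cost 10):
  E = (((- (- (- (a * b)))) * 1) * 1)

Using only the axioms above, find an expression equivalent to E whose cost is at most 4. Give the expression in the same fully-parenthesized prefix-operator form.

(1) (((- (- (- (a * b)))) * 1) * 1)  =[mul_one →]=  ((- (- (- (a * b)))) * 1)
(2) (- (- (- (a * b))))  =[neg_neg →]=  (- (a * b))    ⊢ ((- (a * b)) * 1)
(3) ((- (a * b)) * 1)  =[mul_one →]=  (- (a * b))    ⊢ cost 4, within 4

(- (a * b))   [cost 4]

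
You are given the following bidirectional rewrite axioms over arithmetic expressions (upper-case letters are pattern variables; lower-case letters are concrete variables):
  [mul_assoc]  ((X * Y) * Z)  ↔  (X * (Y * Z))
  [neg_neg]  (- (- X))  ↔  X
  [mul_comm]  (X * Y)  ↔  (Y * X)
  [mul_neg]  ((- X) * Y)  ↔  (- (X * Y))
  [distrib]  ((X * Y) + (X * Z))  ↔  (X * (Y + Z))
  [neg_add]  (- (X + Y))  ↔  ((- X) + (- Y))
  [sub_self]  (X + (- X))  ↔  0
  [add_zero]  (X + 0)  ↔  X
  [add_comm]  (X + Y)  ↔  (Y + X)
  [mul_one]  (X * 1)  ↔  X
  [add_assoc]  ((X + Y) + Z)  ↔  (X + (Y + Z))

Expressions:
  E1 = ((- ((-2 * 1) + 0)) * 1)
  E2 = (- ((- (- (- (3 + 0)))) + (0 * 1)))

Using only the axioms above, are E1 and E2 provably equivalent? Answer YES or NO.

NO

Every axiom is a valid identity, so a rewrite proof would force E1 and E2 to agree under every assignment.
At the empty assignment (no variables occur): E1 = 2 but E2 = 3; they differ, so no derivation exists.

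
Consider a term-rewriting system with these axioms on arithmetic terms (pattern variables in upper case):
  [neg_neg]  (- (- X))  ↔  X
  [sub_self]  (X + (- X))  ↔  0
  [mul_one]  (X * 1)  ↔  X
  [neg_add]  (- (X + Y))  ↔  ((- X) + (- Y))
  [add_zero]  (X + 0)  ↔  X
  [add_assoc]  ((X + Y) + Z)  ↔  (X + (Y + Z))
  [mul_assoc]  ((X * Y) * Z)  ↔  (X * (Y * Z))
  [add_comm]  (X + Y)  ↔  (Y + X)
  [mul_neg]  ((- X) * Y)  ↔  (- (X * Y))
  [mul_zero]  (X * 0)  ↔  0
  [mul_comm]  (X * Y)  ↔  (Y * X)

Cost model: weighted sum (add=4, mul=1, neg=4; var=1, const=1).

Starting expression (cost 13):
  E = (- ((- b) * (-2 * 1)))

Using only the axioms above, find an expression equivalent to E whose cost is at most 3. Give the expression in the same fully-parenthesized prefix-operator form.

1. [mul_neg →] ((- b) * (-2 * 1))  →  (- (b * (-2 * 1)));  E = (- (- (b * (-2 * 1))))
2. [neg_neg →] (- (- (b * (-2 * 1))))  →  (b * (-2 * 1))
3. [mul_one →] (-2 * 1)  →  -2;  cost 3 ≤ 3, done

(b * -2)   [cost 3]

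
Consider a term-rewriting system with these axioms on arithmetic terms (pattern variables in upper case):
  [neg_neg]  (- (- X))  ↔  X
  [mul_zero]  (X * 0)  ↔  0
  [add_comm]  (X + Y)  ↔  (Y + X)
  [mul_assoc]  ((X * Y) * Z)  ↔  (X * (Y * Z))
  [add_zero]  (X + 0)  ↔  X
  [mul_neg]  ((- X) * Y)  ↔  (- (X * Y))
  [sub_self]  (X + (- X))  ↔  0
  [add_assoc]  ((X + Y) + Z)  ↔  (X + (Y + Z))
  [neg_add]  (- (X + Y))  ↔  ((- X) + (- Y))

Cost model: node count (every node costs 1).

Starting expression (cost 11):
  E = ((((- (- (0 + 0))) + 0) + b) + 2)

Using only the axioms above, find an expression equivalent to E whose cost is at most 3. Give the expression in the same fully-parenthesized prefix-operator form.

(b + 2)   [cost 3]

1. [add_zero →] ((- (- (0 + 0))) + 0)  →  (- (- (0 + 0)));  E = (((- (- (0 + 0))) + b) + 2)
2. [neg_neg →] (- (- (0 + 0)))  →  (0 + 0);  E = (((0 + 0) + b) + 2)
3. [add_comm →] ((0 + 0) + b)  →  (b + (0 + 0));  E = ((b + (0 + 0)) + 2)
4. [add_zero →] (0 + 0)  →  0;  E = ((b + 0) + 2)
5. [add_zero →] (b + 0)  →  b;  cost 3 ≤ 3, done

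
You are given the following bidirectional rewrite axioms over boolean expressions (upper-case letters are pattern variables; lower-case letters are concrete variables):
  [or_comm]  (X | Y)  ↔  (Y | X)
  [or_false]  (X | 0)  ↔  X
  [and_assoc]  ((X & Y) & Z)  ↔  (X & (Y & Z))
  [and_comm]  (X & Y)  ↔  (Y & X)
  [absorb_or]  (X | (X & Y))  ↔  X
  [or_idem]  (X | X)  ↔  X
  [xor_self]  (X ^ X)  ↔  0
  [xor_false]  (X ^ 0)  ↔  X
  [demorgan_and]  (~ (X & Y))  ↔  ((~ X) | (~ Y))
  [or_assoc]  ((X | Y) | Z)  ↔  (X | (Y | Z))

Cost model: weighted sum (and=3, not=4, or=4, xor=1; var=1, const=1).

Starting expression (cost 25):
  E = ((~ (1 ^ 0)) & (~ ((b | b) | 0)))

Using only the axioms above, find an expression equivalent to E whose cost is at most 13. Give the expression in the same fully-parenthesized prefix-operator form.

step 1: xor_false (→) rewrites (1 ^ 0) into 1, now ((~ 1) & (~ ((b | b) | 0)))
step 2: or_false (→) rewrites ((b | b) | 0) into (b | b), now ((~ 1) & (~ (b | b)))
step 3: or_idem (→) rewrites (b | b) into b, reaching cost 13 (bound 13)

((~ 1) & (~ b))   [cost 13]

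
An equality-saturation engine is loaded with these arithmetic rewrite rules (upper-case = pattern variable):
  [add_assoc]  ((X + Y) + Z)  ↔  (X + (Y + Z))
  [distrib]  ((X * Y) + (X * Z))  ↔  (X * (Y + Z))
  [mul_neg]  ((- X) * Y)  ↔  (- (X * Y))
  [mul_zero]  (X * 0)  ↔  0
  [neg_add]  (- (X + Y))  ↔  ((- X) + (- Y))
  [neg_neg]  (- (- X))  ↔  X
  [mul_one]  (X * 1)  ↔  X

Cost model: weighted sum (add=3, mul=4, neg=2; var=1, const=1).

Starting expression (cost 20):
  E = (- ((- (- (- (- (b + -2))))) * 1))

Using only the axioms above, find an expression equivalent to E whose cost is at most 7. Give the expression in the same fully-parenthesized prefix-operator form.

(- (b + -2))   [cost 7]

step 1: mul_one (→) rewrites ((- (- (- (- (b + -2))))) * 1) into (- (- (- (- (b + -2))))), now (- (- (- (- (- (b + -2))))))
step 2: neg_neg (→) rewrites (- (- (- (- (- (b + -2)))))) into (- (- (- (b + -2))))
step 3: neg_neg (→) rewrites (- (- (b + -2))) into (b + -2), reaching cost 7 (bound 7)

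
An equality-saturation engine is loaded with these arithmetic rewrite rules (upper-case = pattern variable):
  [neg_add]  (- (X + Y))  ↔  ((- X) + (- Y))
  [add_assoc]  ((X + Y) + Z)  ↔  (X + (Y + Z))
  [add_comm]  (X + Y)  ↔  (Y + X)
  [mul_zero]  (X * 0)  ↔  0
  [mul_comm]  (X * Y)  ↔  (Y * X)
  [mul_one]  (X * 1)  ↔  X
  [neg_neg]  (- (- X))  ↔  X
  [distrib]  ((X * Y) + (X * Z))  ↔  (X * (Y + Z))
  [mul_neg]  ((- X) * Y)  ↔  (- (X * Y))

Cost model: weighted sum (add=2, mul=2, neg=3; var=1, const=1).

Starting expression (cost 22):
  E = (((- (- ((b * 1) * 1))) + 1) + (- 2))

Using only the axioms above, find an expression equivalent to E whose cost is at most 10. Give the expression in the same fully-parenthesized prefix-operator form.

(1) ((b * 1) * 1)  =[mul_one →]=  (b * 1)    ⊢ (((- (- (b * 1))) + 1) + (- 2))
(2) (b * 1)  =[mul_one →]=  b    ⊢ (((- (- b)) + 1) + (- 2))
(3) (- (- b))  =[neg_neg →]=  b    ⊢ cost 10, within 10

((b + 1) + (- 2))   [cost 10]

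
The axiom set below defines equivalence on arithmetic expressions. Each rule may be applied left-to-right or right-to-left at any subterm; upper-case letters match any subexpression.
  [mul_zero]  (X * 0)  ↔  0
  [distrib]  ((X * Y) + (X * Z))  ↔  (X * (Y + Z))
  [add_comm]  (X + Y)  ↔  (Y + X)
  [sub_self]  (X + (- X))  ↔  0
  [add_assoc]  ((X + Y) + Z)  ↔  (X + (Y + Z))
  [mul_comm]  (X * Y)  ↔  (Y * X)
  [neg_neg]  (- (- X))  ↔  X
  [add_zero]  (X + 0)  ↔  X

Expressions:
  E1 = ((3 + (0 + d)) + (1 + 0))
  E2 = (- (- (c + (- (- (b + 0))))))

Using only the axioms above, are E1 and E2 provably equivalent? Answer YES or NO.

Every axiom is a valid identity, so a rewrite proof would force E1 and E2 to agree under every assignment.
At b=0, c=0, d=0: E1 = 4 but E2 = 0; they differ, so no derivation exists.

NO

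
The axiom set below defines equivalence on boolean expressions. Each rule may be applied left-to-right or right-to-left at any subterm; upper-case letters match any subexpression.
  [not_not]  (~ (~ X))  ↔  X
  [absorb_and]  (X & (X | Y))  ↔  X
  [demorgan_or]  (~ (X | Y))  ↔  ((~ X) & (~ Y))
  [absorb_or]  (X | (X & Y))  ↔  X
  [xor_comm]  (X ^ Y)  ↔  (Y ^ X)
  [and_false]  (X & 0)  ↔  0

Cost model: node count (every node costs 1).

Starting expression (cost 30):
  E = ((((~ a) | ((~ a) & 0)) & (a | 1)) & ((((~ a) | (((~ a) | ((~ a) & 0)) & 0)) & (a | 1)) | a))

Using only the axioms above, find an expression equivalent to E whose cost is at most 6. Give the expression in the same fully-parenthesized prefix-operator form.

step 1: absorb_or (→) rewrites ((~ a) | ((~ a) & 0)) into (~ a), now ((((~ a) | ((~ a) & 0)) & (a | 1)) & ((((~ a) | ((~ a) & 0)) & (a | 1)) | a))
step 2: absorb_and (→) rewrites ((((~ a) | ((~ a) & 0)) & (a | 1)) & ((((~ a) | ((~ a) & 0)) & (a | 1)) | a)) into (((~ a) | ((~ a) & 0)) & (a | 1))
step 3: absorb_or (→) rewrites ((~ a) | ((~ a) & 0)) into (~ a), reaching cost 6 (bound 6)

((~ a) & (a | 1))   [cost 6]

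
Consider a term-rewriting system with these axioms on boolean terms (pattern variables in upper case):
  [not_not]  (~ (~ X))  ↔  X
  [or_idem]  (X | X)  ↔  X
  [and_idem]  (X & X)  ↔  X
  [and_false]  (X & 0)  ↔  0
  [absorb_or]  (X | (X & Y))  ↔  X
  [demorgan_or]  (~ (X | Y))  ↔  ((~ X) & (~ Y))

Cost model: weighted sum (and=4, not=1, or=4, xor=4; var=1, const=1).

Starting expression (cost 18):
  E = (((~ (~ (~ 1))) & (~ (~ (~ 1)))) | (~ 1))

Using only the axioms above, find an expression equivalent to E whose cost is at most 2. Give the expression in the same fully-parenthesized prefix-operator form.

step 1: and_idem (→) rewrites ((~ (~ (~ 1))) & (~ (~ (~ 1)))) into (~ (~ (~ 1))), now ((~ (~ (~ 1))) | (~ 1))
step 2: not_not (→) rewrites (~ (~ 1)) into 1, now ((~ 1) | (~ 1))
step 3: or_idem (→) rewrites ((~ 1) | (~ 1)) into (~ 1), reaching cost 2 (bound 2)

(~ 1)   [cost 2]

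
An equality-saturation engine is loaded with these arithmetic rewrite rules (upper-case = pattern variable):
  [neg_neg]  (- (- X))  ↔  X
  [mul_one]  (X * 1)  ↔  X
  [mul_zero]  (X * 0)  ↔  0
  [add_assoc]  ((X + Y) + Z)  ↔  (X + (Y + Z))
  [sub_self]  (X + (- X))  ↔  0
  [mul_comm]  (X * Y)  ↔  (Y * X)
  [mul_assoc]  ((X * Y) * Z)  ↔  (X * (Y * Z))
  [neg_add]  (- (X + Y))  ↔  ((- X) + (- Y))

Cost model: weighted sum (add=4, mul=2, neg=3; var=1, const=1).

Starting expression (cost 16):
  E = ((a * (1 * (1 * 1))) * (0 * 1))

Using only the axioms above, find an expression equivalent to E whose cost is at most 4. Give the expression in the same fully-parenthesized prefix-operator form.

(a * 0)   [cost 4]

step 1: mul_one (→) rewrites (1 * 1) into 1, now ((a * (1 * 1)) * (0 * 1))
step 2: mul_one (→) rewrites (1 * 1) into 1, now ((a * 1) * (0 * 1))
step 3: mul_one (→) rewrites (0 * 1) into 0, now ((a * 1) * 0)
step 4: mul_one (→) rewrites (a * 1) into a, reaching cost 4 (bound 4)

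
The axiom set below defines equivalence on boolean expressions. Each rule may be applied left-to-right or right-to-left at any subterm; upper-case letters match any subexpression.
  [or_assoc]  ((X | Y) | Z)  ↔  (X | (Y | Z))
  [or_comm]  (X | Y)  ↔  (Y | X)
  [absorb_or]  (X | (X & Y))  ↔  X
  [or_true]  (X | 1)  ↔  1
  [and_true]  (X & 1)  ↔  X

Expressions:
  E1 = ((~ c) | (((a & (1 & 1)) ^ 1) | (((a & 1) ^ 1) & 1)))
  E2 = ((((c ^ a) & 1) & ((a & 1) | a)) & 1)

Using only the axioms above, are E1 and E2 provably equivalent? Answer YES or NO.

Every axiom is a valid identity, so a rewrite proof would force E1 and E2 to agree under every assignment.
At a=0, c=0: E1 = 1 but E2 = 0; they differ, so no derivation exists.

NO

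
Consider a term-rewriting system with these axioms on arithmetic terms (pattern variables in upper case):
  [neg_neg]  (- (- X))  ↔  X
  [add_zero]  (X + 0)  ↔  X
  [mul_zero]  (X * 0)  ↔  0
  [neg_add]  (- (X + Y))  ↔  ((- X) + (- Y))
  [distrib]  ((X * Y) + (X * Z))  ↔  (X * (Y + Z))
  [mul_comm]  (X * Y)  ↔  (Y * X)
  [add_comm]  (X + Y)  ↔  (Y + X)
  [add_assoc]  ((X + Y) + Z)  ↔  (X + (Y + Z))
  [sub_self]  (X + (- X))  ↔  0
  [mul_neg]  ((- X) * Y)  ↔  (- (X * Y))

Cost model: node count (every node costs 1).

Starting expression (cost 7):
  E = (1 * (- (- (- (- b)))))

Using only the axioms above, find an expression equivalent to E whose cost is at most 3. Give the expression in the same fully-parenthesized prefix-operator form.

1. [neg_neg →] (- (- b))  →  b;  E = (1 * (- (- b)))
2. [mul_comm →] (1 * (- (- b)))  →  ((- (- b)) * 1)
3. [neg_neg →] (- (- b))  →  b;  cost 3 ≤ 3, done

(b * 1)   [cost 3]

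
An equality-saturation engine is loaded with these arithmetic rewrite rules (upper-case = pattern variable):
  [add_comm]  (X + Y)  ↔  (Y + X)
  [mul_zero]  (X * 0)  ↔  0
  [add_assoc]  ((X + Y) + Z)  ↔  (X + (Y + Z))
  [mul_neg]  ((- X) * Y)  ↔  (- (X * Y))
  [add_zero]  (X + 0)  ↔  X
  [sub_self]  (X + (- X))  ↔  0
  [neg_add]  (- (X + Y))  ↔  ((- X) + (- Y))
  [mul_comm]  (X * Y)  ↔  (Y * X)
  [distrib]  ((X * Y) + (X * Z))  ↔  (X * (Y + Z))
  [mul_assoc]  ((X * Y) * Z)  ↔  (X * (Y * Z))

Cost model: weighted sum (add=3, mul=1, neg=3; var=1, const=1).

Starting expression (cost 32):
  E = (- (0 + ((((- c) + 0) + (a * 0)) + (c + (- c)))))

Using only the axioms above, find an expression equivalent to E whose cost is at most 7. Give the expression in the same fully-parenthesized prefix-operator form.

1. [add_zero →] ((- c) + 0)  →  (- c);  E = (- (0 + (((- c) + (a * 0)) + (c + (- c)))))
2. [sub_self →] (c + (- c))  →  0;  E = (- (0 + (((- c) + (a * 0)) + 0)))
3. [mul_zero →] (a * 0)  →  0;  E = (- (0 + (((- c) + 0) + 0)))
4. [add_zero →] ((- c) + 0)  →  (- c);  E = (- (0 + ((- c) + 0)))
5. [add_zero →] ((- c) + 0)  →  (- c);  E = (- (0 + (- c)))
6. [add_comm →] (0 + (- c))  →  ((- c) + 0);  E = (- ((- c) + 0))
7. [add_zero →] ((- c) + 0)  →  (- c);  cost 7 ≤ 7, done

(- (- c))   [cost 7]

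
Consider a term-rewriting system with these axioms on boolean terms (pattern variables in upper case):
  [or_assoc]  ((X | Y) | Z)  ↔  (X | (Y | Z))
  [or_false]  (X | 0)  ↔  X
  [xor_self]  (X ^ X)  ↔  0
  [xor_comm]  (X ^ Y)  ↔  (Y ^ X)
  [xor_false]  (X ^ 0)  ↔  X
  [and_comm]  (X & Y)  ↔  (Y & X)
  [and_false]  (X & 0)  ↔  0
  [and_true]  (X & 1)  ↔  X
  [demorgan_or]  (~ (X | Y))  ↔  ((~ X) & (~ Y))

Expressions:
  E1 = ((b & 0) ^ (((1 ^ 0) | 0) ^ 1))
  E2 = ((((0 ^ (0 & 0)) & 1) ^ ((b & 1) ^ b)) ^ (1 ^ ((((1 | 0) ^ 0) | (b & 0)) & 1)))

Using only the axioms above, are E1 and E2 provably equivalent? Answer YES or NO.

1. [xor_false →] (1 ^ 0)  →  1;  E1 = ((b & 0) ^ ((1 | 0) ^ 1))
2. [or_false →] (1 | 0)  →  1;  E1 = ((b & 0) ^ (1 ^ 1))
3. [and_false →] (b & 0)  →  0;  E1 = (0 ^ (1 ^ 1))
4. [xor_self ←] 0  →  (0 ^ 0);  E1 = ((0 ^ 0) ^ (1 ^ 1))
5. [xor_false ←] 0  →  (0 ^ 0);  E1 = (((0 ^ 0) ^ 0) ^ (1 ^ 1))
6. [and_true ←] (0 ^ 0)  →  ((0 ^ 0) & 1);  E1 = ((((0 ^ 0) & 1) ^ 0) ^ (1 ^ 1))
7. [or_false ←] 1  →  (1 | 0);  E1 = ((((0 ^ 0) & 1) ^ 0) ^ (1 ^ (1 | 0)))
8. [or_false ←] (1 | 0)  →  ((1 | 0) | 0);  E1 = ((((0 ^ 0) & 1) ^ 0) ^ (1 ^ ((1 | 0) | 0)))
9. [and_false ←] 0  →  (b & 0);  E1 = ((((0 ^ 0) & 1) ^ 0) ^ (1 ^ ((1 | 0) | (b & 0))))
10. [and_false ←] 0  →  (0 & 0);  E1 = ((((0 ^ (0 & 0)) & 1) ^ 0) ^ (1 ^ ((1 | 0) | (b & 0))))
11. [xor_self ←] 0  →  (b ^ b);  E1 = ((((0 ^ (0 & 0)) & 1) ^ (b ^ b)) ^ (1 ^ ((1 | 0) | (b & 0))))
12. [and_true ←] b  →  (b & 1);  E1 = ((((0 ^ (0 & 0)) & 1) ^ ((b & 1) ^ b)) ^ (1 ^ ((1 | 0) | (b & 0))))
13. [and_true ←] ((1 | 0) | (b & 0))  →  (((1 | 0) | (b & 0)) & 1);  E1 = ((((0 ^ (0 & 0)) & 1) ^ ((b & 1) ^ b)) ^ (1 ^ (((1 | 0) | (b & 0)) & 1)))
14. [xor_false ←] (1 | 0)  →  ((1 | 0) ^ 0);  this is E2

YES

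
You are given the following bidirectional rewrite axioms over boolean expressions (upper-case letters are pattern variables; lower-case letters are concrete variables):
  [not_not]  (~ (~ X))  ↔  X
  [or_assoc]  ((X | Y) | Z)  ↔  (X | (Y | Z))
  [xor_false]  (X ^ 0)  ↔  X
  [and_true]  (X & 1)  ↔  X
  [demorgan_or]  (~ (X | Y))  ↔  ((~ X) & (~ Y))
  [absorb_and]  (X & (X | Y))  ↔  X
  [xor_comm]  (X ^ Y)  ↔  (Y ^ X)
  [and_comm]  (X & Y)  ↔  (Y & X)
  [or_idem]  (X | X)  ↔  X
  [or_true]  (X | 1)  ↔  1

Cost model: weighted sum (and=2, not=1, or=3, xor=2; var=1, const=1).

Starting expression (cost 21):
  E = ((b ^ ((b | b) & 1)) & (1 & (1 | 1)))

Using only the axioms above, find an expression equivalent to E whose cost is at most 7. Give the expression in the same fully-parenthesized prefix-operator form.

((b ^ b) & 1)   [cost 7]

(1) ((b | b) & 1)  =[and_true →]=  (b | b)    ⊢ ((b ^ (b | b)) & (1 & (1 | 1)))
(2) (1 & (1 | 1))  =[absorb_and →]=  1    ⊢ ((b ^ (b | b)) & 1)
(3) (b | b)  =[or_idem →]=  b    ⊢ cost 7, within 7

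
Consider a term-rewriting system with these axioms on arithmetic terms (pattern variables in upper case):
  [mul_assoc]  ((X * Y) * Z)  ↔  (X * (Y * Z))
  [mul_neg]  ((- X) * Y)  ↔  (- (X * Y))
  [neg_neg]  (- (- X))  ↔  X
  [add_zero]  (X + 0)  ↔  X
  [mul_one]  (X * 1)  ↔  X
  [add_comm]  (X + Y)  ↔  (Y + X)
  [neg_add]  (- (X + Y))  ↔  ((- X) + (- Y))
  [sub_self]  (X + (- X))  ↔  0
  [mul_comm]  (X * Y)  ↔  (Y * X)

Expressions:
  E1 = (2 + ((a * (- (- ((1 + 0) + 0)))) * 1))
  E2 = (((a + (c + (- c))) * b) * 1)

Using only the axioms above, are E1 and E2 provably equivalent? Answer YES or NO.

Every axiom is a valid identity, so a rewrite proof would force E1 and E2 to agree under every assignment.
At a=0, b=0, c=0: E1 = 2 but E2 = 0; they differ, so no derivation exists.

NO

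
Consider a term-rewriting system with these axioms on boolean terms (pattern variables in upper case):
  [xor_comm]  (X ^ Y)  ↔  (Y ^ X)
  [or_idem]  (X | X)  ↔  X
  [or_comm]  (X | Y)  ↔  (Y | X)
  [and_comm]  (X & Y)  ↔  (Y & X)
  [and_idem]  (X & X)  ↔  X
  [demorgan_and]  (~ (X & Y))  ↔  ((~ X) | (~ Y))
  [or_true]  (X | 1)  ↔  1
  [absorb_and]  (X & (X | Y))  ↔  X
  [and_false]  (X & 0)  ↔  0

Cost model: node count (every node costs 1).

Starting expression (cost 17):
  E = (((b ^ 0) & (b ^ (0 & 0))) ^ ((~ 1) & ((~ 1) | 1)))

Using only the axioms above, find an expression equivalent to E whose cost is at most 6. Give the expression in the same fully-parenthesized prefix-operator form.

((b ^ 0) ^ (~ 1))   [cost 6]

(1) ((~ 1) & ((~ 1) | 1))  =[absorb_and →]=  (~ 1)    ⊢ (((b ^ 0) & (b ^ (0 & 0))) ^ (~ 1))
(2) (0 & 0)  =[and_false →]=  0    ⊢ (((b ^ 0) & (b ^ 0)) ^ (~ 1))
(3) ((b ^ 0) & (b ^ 0))  =[and_idem →]=  (b ^ 0)    ⊢ cost 6, within 6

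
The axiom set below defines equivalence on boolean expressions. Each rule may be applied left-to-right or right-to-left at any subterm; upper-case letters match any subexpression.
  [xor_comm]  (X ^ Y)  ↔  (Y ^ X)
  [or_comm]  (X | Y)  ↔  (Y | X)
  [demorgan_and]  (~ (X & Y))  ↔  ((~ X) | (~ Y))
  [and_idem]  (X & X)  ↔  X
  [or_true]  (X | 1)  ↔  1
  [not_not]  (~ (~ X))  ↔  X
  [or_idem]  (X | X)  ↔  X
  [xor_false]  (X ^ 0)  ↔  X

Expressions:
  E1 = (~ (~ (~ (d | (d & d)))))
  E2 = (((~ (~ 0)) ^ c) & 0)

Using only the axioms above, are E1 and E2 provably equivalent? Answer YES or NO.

All listed rules preserve value, hence provable equivalence implies equal values everywhere; look for a separating assignment.
c=0, d=0 gives E1 ↦ 1, E2 ↦ 0; values differ ⇒ not provably equivalent.

NO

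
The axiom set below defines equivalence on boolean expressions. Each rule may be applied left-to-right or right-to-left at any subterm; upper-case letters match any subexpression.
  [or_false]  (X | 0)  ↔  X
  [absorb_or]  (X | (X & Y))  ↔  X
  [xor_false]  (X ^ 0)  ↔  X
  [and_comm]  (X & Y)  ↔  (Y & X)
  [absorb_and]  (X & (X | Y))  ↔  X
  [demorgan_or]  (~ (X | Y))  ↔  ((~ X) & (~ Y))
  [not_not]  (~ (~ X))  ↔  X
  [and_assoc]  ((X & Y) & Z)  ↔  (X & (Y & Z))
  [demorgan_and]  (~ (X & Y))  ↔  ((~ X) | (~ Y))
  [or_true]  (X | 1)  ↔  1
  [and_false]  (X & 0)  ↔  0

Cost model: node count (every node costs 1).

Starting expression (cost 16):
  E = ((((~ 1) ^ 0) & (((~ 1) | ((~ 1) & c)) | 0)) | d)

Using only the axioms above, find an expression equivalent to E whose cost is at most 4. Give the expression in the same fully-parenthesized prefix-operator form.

step 1: xor_false (→) rewrites ((~ 1) ^ 0) into (~ 1), now (((~ 1) & (((~ 1) | ((~ 1) & c)) | 0)) | d)
step 2: absorb_or (→) rewrites ((~ 1) | ((~ 1) & c)) into (~ 1), now (((~ 1) & ((~ 1) | 0)) | d)
step 3: absorb_and (→) rewrites ((~ 1) & ((~ 1) | 0)) into (~ 1), reaching cost 4 (bound 4)

((~ 1) | d)   [cost 4]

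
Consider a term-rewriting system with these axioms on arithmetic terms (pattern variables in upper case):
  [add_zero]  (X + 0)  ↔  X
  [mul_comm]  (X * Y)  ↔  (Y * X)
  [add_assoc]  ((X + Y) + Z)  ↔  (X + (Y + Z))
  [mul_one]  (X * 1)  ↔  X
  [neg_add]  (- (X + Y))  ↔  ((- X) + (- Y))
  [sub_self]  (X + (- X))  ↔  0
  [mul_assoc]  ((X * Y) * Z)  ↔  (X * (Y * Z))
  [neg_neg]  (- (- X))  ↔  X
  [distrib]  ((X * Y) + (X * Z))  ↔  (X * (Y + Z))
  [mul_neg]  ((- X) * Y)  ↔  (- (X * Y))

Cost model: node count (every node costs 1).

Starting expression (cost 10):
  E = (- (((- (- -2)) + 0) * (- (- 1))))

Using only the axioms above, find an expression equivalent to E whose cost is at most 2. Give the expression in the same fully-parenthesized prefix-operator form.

(- -2)   [cost 2]

(1) ((- (- -2)) + 0)  =[add_zero →]=  (- (- -2))    ⊢ (- ((- (- -2)) * (- (- 1))))
(2) (- (- 1))  =[neg_neg →]=  1    ⊢ (- ((- (- -2)) * 1))
(3) (- (- -2))  =[neg_neg →]=  -2    ⊢ (- (-2 * 1))
(4) (-2 * 1)  =[mul_one →]=  -2    ⊢ cost 2, within 2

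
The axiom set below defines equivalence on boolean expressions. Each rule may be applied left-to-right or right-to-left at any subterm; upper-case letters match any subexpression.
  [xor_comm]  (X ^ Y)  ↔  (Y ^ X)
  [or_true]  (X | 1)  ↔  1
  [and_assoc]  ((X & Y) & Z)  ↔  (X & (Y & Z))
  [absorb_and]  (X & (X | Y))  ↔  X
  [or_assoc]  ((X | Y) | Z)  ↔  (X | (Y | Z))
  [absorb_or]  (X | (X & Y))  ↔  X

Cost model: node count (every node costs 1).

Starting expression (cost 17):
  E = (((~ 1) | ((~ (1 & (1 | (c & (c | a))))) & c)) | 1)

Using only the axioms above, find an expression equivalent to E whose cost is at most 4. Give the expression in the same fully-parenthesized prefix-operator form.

step 1: absorb_and (→) rewrites (c & (c | a)) into c, now (((~ 1) | ((~ (1 & (1 | c))) & c)) | 1)
step 2: absorb_and (→) rewrites (1 & (1 | c)) into 1, now (((~ 1) | ((~ 1) & c)) | 1)
step 3: absorb_or (→) rewrites ((~ 1) | ((~ 1) & c)) into (~ 1), reaching cost 4 (bound 4)

((~ 1) | 1)   [cost 4]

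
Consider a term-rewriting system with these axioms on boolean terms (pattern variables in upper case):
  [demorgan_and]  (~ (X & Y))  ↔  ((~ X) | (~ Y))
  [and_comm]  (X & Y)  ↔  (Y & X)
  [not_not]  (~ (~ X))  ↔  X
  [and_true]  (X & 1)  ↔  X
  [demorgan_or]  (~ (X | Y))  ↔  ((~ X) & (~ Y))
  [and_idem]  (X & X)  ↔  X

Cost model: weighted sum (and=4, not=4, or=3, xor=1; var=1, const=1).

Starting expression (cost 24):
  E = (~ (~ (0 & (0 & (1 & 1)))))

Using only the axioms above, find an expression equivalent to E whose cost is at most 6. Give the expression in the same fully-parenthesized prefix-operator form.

step 1: and_idem (→) rewrites (1 & 1) into 1, now (~ (~ (0 & (0 & 1))))
step 2: and_true (→) rewrites (0 & 1) into 0, now (~ (~ (0 & 0)))
step 3: not_not (→) rewrites (~ (~ (0 & 0))) into (0 & 0), reaching cost 6 (bound 6)

(0 & 0)   [cost 6]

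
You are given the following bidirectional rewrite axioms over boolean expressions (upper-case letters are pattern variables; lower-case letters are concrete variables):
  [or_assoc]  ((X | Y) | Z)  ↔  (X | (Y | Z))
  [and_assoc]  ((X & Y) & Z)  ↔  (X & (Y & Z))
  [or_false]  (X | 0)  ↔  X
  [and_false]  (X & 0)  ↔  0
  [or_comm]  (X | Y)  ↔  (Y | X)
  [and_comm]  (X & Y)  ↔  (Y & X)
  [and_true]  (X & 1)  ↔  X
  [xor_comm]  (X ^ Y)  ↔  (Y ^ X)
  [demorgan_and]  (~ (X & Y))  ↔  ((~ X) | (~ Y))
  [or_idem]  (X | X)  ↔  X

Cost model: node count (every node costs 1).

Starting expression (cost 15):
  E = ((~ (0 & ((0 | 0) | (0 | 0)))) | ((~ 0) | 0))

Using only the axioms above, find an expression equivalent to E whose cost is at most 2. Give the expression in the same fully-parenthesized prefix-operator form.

(~ 0)   [cost 2]

(1) ((0 | 0) | (0 | 0))  =[or_idem →]=  (0 | 0)    ⊢ ((~ (0 & (0 | 0))) | ((~ 0) | 0))
(2) (0 | 0)  =[or_false →]=  0    ⊢ ((~ (0 & 0)) | ((~ 0) | 0))
(3) ((~ 0) | 0)  =[or_false →]=  (~ 0)    ⊢ ((~ (0 & 0)) | (~ 0))
(4) (0 & 0)  =[and_false →]=  0    ⊢ ((~ 0) | (~ 0))
(5) ((~ 0) | (~ 0))  =[or_idem →]=  (~ 0)    ⊢ cost 2, within 2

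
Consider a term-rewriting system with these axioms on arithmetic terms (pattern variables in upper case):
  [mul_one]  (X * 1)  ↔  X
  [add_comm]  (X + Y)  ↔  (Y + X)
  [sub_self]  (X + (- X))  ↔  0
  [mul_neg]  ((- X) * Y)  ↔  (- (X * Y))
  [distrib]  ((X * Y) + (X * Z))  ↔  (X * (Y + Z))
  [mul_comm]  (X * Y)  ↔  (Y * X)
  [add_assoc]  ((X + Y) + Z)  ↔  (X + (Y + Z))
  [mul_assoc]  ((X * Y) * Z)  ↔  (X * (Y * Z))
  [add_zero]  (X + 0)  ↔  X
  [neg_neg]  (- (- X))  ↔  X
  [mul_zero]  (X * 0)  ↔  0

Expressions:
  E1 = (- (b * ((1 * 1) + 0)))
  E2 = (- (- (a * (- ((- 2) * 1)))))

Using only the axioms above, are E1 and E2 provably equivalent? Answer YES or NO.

NO

Every axiom is a valid identity, so a rewrite proof would force E1 and E2 to agree under every assignment.
At a=0, b=1: E1 = -1 but E2 = 0; they differ, so no derivation exists.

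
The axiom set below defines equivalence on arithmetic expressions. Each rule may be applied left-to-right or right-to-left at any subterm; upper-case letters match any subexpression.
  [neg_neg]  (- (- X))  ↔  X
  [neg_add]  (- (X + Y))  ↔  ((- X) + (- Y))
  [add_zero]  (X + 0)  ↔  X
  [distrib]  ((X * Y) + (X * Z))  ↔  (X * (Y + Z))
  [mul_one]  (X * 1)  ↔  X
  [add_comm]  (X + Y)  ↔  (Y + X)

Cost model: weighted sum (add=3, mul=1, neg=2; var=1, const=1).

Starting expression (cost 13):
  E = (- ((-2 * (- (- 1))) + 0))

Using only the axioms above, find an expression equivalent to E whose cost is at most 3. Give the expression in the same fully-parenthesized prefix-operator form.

1. [neg_neg →] (- (- 1))  →  1;  E = (- ((-2 * 1) + 0))
2. [add_zero →] ((-2 * 1) + 0)  →  (-2 * 1);  E = (- (-2 * 1))
3. [mul_one →] (-2 * 1)  →  -2;  cost 3 ≤ 3, done

(- -2)   [cost 3]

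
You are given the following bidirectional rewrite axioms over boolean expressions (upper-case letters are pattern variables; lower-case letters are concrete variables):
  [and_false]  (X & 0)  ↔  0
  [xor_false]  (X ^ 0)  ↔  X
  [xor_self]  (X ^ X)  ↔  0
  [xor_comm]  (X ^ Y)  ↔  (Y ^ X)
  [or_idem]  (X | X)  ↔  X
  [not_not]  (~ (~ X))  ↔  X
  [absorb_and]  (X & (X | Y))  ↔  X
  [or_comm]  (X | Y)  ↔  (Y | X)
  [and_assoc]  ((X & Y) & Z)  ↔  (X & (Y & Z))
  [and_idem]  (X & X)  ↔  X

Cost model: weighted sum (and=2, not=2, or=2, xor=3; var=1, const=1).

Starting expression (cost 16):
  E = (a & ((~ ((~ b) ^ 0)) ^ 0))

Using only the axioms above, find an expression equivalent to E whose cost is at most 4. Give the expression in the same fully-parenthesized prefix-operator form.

step 1: xor_false (→) rewrites ((~ b) ^ 0) into (~ b), now (a & ((~ (~ b)) ^ 0))
step 2: not_not (→) rewrites (~ (~ b)) into b, now (a & (b ^ 0))
step 3: xor_false (→) rewrites (b ^ 0) into b, reaching cost 4 (bound 4)

(a & b)   [cost 4]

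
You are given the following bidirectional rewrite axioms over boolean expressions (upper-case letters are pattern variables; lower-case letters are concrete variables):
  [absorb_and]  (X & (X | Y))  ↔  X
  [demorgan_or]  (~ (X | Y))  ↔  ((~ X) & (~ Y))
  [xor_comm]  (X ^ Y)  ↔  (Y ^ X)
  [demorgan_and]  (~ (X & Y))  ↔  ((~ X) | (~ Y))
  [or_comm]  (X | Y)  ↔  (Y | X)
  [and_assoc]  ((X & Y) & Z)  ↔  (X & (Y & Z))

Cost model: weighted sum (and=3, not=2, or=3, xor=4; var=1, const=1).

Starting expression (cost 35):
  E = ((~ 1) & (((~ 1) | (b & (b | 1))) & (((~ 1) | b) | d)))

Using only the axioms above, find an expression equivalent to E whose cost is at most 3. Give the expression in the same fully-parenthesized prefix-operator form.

1. [absorb_and →] (b & (b | 1))  →  b;  E = ((~ 1) & (((~ 1) | b) & (((~ 1) | b) | d)))
2. [absorb_and →] (((~ 1) | b) & (((~ 1) | b) | d))  →  ((~ 1) | b);  E = ((~ 1) & ((~ 1) | b))
3. [absorb_and →] ((~ 1) & ((~ 1) | b))  →  (~ 1);  cost 3 ≤ 3, done

(~ 1)   [cost 3]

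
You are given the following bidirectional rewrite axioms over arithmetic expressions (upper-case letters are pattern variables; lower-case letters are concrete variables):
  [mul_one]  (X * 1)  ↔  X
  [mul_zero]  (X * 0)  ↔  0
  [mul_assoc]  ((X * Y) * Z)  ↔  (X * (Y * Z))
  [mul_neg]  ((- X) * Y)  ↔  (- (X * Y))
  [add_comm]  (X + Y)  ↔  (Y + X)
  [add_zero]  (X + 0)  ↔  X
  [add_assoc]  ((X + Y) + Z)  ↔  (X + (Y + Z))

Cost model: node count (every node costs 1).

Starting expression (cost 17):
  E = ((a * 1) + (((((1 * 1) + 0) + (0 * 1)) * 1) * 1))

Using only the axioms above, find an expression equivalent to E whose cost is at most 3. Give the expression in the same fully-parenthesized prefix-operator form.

1. [mul_one →] (((((1 * 1) + 0) + (0 * 1)) * 1) * 1)  →  ((((1 * 1) + 0) + (0 * 1)) * 1);  E = ((a * 1) + ((((1 * 1) + 0) + (0 * 1)) * 1))
2. [mul_one →] (0 * 1)  →  0;  E = ((a * 1) + ((((1 * 1) + 0) + 0) * 1))
3. [mul_one →] ((((1 * 1) + 0) + 0) * 1)  →  (((1 * 1) + 0) + 0);  E = ((a * 1) + (((1 * 1) + 0) + 0))
4. [add_zero →] ((1 * 1) + 0)  →  (1 * 1);  E = ((a * 1) + ((1 * 1) + 0))
5. [add_zero →] ((1 * 1) + 0)  →  (1 * 1);  E = ((a * 1) + (1 * 1))
6. [mul_one →] (1 * 1)  →  1;  E = ((a * 1) + 1)
7. [mul_one →] (a * 1)  →  a;  cost 3 ≤ 3, done

(a + 1)   [cost 3]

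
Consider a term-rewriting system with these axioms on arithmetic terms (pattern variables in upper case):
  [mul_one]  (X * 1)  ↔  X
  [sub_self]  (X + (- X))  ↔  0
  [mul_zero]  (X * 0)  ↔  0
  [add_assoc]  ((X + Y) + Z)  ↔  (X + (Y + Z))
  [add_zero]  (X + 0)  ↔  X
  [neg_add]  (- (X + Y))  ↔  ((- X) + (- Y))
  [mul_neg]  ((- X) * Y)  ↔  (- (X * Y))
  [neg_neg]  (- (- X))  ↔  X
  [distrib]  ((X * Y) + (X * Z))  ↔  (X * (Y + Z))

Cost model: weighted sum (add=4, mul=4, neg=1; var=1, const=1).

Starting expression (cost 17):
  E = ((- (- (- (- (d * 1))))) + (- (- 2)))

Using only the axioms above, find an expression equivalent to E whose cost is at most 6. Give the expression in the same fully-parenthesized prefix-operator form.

(1) (d * 1)  =[mul_one →]=  d    ⊢ ((- (- (- (- d)))) + (- (- 2)))
(2) (- (- d))  =[neg_neg →]=  d    ⊢ ((- (- d)) + (- (- 2)))
(3) (- (- 2))  =[neg_neg →]=  2    ⊢ ((- (- d)) + 2)
(4) (- (- d))  =[neg_neg →]=  d    ⊢ cost 6, within 6

(d + 2)   [cost 6]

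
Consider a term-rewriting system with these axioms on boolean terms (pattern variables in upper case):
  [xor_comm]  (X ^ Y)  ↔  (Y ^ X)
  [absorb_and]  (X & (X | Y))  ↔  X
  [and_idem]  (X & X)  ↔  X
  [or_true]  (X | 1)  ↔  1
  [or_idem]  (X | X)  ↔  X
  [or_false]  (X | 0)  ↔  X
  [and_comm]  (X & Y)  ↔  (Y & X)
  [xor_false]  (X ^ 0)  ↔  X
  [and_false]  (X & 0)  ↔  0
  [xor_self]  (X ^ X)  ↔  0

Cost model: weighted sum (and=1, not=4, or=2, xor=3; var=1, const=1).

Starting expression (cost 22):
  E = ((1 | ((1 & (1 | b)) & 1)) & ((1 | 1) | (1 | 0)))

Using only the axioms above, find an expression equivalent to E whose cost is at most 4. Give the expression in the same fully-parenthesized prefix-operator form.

(1 | 1)   [cost 4]

1. [absorb_and →] (1 & (1 | b))  →  1;  E = ((1 | (1 & 1)) & ((1 | 1) | (1 | 0)))
2. [and_idem →] (1 & 1)  →  1;  E = ((1 | 1) & ((1 | 1) | (1 | 0)))
3. [or_false →] (1 | 0)  →  1;  E = ((1 | 1) & ((1 | 1) | 1))
4. [absorb_and →] ((1 | 1) & ((1 | 1) | 1))  →  (1 | 1);  cost 4 ≤ 4, done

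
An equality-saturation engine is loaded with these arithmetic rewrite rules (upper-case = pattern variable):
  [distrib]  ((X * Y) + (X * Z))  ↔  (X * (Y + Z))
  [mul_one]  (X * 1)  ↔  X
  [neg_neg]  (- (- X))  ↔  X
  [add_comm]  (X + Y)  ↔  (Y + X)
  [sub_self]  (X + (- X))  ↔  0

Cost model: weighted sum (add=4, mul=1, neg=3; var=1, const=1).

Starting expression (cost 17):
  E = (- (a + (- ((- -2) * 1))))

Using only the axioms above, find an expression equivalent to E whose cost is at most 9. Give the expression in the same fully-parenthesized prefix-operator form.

1. [add_comm →] (a + (- ((- -2) * 1)))  →  ((- ((- -2) * 1)) + a);  E = (- ((- ((- -2) * 1)) + a))
2. [mul_one →] ((- -2) * 1)  →  (- -2);  E = (- ((- (- -2)) + a))
3. [neg_neg →] (- (- -2))  →  -2;  cost 9 ≤ 9, done

(- (-2 + a))   [cost 9]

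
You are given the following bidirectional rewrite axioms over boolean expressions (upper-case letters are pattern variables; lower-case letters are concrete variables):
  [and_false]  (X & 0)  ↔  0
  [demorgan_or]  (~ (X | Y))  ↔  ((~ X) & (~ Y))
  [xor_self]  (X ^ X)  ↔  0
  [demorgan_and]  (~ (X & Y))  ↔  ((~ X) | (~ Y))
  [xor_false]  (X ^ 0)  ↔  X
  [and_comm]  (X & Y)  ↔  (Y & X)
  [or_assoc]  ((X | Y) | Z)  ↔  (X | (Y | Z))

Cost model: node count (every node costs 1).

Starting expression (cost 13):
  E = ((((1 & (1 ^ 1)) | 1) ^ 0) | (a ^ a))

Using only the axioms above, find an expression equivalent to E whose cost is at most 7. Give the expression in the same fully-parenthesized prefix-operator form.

(1) (1 ^ 1)  =[xor_self →]=  0    ⊢ ((((1 & 0) | 1) ^ 0) | (a ^ a))
(2) (1 & 0)  =[and_false →]=  0    ⊢ (((0 | 1) ^ 0) | (a ^ a))
(3) ((0 | 1) ^ 0)  =[xor_false →]=  (0 | 1)    ⊢ cost 7, within 7

((0 | 1) | (a ^ a))   [cost 7]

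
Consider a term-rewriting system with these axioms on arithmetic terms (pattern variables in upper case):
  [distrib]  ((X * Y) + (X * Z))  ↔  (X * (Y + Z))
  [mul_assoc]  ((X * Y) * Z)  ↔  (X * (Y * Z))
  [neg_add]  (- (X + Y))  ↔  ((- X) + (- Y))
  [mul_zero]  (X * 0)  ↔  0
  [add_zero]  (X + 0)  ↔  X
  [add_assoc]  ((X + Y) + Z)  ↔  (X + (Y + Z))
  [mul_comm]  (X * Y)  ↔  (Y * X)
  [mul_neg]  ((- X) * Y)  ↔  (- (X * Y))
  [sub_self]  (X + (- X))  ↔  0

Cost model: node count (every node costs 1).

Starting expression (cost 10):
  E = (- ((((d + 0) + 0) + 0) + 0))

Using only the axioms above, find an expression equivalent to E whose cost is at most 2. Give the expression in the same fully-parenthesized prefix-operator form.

(- d)   [cost 2]

step 1: add_zero (→) rewrites (d + 0) into d, now (- (((d + 0) + 0) + 0))
step 2: add_zero (→) rewrites (d + 0) into d, now (- ((d + 0) + 0))
step 3: add_zero (→) rewrites (d + 0) into d, now (- (d + 0))
step 4: add_zero (→) rewrites (d + 0) into d, reaching cost 2 (bound 2)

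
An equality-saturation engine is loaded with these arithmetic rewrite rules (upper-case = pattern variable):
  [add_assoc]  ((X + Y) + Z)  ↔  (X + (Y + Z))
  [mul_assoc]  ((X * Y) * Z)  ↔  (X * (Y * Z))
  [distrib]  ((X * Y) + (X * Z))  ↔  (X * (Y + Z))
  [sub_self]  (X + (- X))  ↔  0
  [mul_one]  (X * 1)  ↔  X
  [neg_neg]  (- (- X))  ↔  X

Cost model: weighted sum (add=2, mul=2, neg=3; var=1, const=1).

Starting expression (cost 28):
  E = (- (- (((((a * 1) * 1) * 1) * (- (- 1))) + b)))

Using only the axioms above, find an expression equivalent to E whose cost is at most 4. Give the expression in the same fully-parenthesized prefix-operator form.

(1) (- (- (((((a * 1) * 1) * 1) * (- (- 1))) + b)))  =[neg_neg →]=  (((((a * 1) * 1) * 1) * (- (- 1))) + b)
(2) (((a * 1) * 1) * 1)  =[mul_one →]=  ((a * 1) * 1)    ⊢ ((((a * 1) * 1) * (- (- 1))) + b)
(3) ((a * 1) * 1)  =[mul_one →]=  (a * 1)    ⊢ (((a * 1) * (- (- 1))) + b)
(4) (- (- 1))  =[neg_neg →]=  1    ⊢ (((a * 1) * 1) + b)
(5) (a * 1)  =[mul_one →]=  a    ⊢ ((a * 1) + b)
(6) (a * 1)  =[mul_one →]=  a    ⊢ cost 4, within 4

(a + b)   [cost 4]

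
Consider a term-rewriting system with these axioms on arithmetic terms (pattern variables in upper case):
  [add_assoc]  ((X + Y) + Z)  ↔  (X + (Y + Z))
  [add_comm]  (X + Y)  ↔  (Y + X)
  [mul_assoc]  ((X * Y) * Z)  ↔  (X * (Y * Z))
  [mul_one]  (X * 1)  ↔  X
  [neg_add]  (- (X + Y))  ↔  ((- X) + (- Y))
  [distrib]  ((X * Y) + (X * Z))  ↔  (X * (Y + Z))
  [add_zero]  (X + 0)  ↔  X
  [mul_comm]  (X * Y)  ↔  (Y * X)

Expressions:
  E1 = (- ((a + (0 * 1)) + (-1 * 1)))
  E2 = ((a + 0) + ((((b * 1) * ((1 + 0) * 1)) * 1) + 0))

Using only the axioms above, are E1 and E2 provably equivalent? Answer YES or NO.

Every axiom is a valid identity, so a rewrite proof would force E1 and E2 to agree under every assignment.
At a=0, b=0: E1 = 1 but E2 = 0; they differ, so no derivation exists.

NO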